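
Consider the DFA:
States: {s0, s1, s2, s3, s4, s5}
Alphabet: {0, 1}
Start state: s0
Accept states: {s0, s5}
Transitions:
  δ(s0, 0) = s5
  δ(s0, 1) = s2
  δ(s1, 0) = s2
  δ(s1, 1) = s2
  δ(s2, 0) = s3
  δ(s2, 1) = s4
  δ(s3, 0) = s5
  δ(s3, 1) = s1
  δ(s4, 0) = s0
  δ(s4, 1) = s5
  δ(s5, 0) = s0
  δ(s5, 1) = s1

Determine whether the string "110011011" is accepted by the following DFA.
Processing string "110011011":
  s0 --1--> s2
  s2 --1--> s4
  s4 --0--> s0
  s0 --0--> s5
  s5 --1--> s1
  s1 --1--> s2
  s2 --0--> s3
  s3 --1--> s1
  s1 --1--> s2
Final state: s2
Accept states: {s0, s5}
No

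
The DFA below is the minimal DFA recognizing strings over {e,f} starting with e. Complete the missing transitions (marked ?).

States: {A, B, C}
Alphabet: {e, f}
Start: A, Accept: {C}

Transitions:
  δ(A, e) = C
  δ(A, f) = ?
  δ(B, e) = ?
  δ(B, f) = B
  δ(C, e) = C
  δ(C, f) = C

From the language and accept set, identify what each state tracks — A: no input read; B: started with f (dead); C: started with e.
Each missing δ(q, a) is the state matching the new tracked value after reading a.
δ(A, f) = B; δ(B, e) = B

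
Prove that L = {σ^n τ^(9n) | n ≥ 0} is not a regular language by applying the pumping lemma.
Assume L is regular with pumping length p. Idea: pumping the σ-block breaks the 1:9 ratio.
Choose s = σ^p τ^(9p) (length 10p ≥ p). By the pumping lemma, s = xyz with |xy| ≤ p, |y| > 0, so y = σ^k with k ≥ 1. Then xy²z = σ^(p+k) τ^(9p). For this to be in L we would need 9p = 9(p+k), i.e. 9k = 0, contradicting k ≥ 1. So xy²z ∉ L.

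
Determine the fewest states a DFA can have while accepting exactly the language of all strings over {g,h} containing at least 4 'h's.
By Myhill–Nerode, count the distinguishable equivalence classes: 5 classes — having seen 0, 1, …, 3, or ≥4 copies of 'h'; any two classes i < j (j ≤ 4) are distinguished by the string h^(4−j), which takes class j to 4 copies (accepted) but leaves class i below 4 (rejected).
5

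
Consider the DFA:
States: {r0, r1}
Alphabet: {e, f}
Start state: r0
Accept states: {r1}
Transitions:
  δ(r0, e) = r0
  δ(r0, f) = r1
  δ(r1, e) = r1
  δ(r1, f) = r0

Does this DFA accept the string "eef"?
Processing string "eef":
  r0 --e--> r0
  r0 --e--> r0
  r0 --f--> r1
Final state: r1
Accept states: {r1}
Yes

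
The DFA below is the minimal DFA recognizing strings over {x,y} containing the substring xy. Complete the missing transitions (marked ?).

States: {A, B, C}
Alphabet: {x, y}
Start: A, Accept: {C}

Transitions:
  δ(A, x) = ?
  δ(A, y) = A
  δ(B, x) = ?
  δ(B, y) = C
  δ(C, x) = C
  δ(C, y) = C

From the language and accept set, identify what each state tracks — A: no x seen yet; B: seen a x, waiting for y; C: substring xy seen.
Each missing δ(q, a) is the state matching the new tracked value after reading a.
δ(A, x) = B; δ(B, x) = B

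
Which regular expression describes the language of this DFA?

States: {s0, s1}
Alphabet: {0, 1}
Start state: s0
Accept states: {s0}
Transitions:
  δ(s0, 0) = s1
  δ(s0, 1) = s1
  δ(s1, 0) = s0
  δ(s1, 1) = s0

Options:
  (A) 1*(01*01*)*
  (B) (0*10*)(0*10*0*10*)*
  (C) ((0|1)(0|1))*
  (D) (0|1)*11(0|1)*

Check each option against the DFA on short strings; one disagreement eliminates an option:
  (A) 1*(01*01*)*: on '1' the DFA goes s0 → s1 and rejects (s1 ∉ Accept), but the regex matches it → eliminate
  (B) (0*10*)(0*10*0*10*)*: on ε the DFA stays in s0 and accepts (s0 ∈ Accept), but the regex does not match it → eliminate
  (C) ((0|1)(0|1))*: agrees with the DFA on every string of length ≤ 6
  (D) (0|1)*11(0|1)*: on ε the DFA stays in s0 and accepts (s0 ∈ Accept), but the regex does not match it → eliminate
Only (C) is consistent with the DFA.
(C) ((0|1)(0|1))*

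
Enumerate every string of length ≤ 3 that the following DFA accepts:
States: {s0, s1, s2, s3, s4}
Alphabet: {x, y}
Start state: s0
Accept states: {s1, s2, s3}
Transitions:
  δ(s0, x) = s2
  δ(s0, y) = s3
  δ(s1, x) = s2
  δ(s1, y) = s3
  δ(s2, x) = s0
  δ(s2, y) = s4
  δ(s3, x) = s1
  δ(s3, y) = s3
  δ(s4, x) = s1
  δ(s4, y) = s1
x, y, yx, yy, xxx, xxy, xyx, xyy, yxx, yxy, yyx, yyy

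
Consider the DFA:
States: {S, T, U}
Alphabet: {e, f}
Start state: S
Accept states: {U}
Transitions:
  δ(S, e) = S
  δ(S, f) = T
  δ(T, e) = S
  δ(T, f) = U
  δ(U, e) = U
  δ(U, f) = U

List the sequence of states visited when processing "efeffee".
read 'e': S → S
  read 'f': S → T
  read 'e': T → S
  read 'f': S → T
  read 'f': T → U
  read 'e': U → U
  read 'e': U → U
S -> S -> T -> S -> T -> U -> U -> U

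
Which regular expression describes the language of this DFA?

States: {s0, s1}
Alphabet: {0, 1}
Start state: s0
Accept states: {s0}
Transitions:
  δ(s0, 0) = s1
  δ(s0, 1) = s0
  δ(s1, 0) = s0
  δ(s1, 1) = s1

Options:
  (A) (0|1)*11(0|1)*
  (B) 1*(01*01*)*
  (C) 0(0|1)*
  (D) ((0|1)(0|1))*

Check each option against the DFA on short strings; one disagreement eliminates an option:
  (A) (0|1)*11(0|1)*: on ε the DFA stays in s0 and accepts (s0 ∈ Accept), but the regex does not match it → eliminate
  (B) 1*(01*01*)*: agrees with the DFA on every string of length ≤ 6
  (C) 0(0|1)*: on ε the DFA stays in s0 and accepts (s0 ∈ Accept), but the regex does not match it → eliminate
  (D) ((0|1)(0|1))*: on '1' the DFA goes s0 → s0 and accepts (s0 ∈ Accept), but the regex does not match it → eliminate
Only (B) is consistent with the DFA.
(B) 1*(01*01*)*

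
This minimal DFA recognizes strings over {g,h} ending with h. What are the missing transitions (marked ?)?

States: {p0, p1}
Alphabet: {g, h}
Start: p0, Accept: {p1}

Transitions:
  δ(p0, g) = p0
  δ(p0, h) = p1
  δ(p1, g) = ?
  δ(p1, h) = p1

From the language and accept set, identify what each state tracks — p0: last symbol not h; p1: last symbol is h.
Each missing δ(q, a) is the state matching the new tracked value after reading a.
δ(p1, g) = p0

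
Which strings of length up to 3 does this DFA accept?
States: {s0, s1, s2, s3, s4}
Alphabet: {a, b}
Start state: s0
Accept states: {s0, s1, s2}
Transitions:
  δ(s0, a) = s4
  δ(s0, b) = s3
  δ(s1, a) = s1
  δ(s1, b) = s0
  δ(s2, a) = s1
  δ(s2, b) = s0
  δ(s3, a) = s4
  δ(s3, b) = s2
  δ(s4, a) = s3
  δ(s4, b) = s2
ε, ab, bb, aab, aba, abb, bab, bba, bbb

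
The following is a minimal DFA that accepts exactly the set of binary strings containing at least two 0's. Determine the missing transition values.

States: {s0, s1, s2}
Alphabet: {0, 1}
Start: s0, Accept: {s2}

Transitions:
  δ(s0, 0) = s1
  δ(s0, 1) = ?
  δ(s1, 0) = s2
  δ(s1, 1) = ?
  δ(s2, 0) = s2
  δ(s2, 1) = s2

From the language and accept set, identify what each state tracks — s0: zero 0's seen; s1: one 0 seen; s2: ≥ two 0's seen.
Each missing δ(q, a) is the state matching the new tracked value after reading a.
δ(s0, 1) = s0; δ(s1, 1) = s1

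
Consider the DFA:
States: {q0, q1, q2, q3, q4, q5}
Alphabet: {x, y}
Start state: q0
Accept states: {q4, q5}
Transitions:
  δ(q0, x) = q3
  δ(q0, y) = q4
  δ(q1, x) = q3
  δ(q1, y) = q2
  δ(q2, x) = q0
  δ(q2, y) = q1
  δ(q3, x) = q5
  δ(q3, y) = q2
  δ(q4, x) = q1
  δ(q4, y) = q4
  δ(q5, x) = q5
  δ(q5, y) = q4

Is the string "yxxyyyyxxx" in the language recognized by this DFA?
Processing string "yxxyyyyxxx":
  q0 --y--> q4
  q4 --x--> q1
  q1 --x--> q3
  q3 --y--> q2
  q2 --y--> q1
  q1 --y--> q2
  q2 --y--> q1
  q1 --x--> q3
  q3 --x--> q5
  q5 --x--> q5
Final state: q5
Accept states: {q4, q5}
Yes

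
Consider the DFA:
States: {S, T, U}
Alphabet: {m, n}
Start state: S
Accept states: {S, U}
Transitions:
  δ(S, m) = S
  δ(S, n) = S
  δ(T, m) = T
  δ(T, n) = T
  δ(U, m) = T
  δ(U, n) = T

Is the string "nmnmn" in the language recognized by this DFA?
Processing string "nmnmn":
  S --n--> S
  S --m--> S
  S --n--> S
  S --m--> S
  S --n--> S
Final state: S
Accept states: {S, U}
Yes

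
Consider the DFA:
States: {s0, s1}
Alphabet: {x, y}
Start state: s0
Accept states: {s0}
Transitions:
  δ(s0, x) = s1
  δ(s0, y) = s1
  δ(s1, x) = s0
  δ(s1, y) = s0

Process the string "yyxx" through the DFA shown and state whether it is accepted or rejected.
Processing string "yyxx":
  s0 --y--> s1
  s1 --y--> s0
  s0 --x--> s1
  s1 --x--> s0
Final state: s0
Accept states: {s0}
Yes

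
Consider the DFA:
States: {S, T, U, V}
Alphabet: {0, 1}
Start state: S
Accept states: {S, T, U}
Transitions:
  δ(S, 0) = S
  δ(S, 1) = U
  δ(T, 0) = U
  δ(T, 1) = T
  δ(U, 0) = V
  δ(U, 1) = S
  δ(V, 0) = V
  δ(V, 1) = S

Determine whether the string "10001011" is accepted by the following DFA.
Processing string "10001011":
  S --1--> U
  U --0--> V
  V --0--> V
  V --0--> V
  V --1--> S
  S --0--> S
  S --1--> U
  U --1--> S
Final state: S
Accept states: {S, T, U}
Yes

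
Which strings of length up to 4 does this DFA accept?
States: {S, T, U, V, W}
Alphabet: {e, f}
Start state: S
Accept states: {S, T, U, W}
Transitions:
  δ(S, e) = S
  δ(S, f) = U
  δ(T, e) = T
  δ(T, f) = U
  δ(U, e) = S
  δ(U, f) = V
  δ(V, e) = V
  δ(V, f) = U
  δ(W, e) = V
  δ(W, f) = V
ε, e, f, ee, ef, fe, eee, eef, efe, fee, fef, fff, eeee, eeef, eefe, efee, efef, efff, feee, feef, fefe, ffef, fffe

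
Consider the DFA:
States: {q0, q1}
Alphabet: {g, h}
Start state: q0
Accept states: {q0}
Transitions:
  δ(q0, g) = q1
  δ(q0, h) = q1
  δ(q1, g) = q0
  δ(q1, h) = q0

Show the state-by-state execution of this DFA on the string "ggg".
read 'g': q0 → q1
  read 'g': q1 → q0
  read 'g': q0 → q1
q0 -> q1 -> q0 -> q1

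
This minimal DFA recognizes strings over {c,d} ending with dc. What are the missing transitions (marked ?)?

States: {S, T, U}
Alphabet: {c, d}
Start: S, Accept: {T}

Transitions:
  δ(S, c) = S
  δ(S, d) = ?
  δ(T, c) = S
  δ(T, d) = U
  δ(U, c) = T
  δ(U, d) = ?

From the language and accept set, identify what each state tracks — S: no suffix match; T: suffix is dc; U: one trailing d.
Each missing δ(q, a) is the state matching the new tracked value after reading a.
δ(S, d) = U; δ(U, d) = U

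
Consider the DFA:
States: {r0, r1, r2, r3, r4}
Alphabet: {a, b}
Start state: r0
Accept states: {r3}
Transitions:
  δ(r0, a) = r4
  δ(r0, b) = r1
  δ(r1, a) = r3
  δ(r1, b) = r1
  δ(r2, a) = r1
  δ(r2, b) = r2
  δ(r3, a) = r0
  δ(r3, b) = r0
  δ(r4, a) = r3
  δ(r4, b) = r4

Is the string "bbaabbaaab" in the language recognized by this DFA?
Processing string "bbaabbaaab":
  r0 --b--> r1
  r1 --b--> r1
  r1 --a--> r3
  r3 --a--> r0
  r0 --b--> r1
  r1 --b--> r1
  r1 --a--> r3
  r3 --a--> r0
  r0 --a--> r4
  r4 --b--> r4
Final state: r4
Accept states: {r3}
No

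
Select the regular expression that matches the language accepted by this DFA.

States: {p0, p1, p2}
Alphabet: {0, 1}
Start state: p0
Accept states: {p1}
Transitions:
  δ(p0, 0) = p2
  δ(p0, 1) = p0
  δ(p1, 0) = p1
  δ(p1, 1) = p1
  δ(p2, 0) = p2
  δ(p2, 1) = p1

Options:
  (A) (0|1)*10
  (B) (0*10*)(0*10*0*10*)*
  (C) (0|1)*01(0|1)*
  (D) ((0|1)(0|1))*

Check each option against the DFA on short strings; one disagreement eliminates an option:
  (A) (0|1)*10: on '01' the DFA goes p0 → p2 → p1 and accepts (p1 ∈ Accept), but the regex does not match it → eliminate
  (B) (0*10*)(0*10*0*10*)*: on '1' the DFA goes p0 → p0 and rejects (p0 ∉ Accept), but the regex matches it → eliminate
  (C) (0|1)*01(0|1)*: agrees with the DFA on every string of length ≤ 6
  (D) ((0|1)(0|1))*: on ε the DFA stays in p0 and rejects (p0 ∉ Accept), but the regex matches it → eliminate
Only (C) is consistent with the DFA.
(C) (0|1)*01(0|1)*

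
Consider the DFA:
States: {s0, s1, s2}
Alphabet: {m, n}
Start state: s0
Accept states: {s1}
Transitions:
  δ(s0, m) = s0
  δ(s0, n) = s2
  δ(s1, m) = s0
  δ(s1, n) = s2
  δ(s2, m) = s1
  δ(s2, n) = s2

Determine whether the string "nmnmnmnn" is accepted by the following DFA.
Processing string "nmnmnmnn":
  s0 --n--> s2
  s2 --m--> s1
  s1 --n--> s2
  s2 --m--> s1
  s1 --n--> s2
  s2 --m--> s1
  s1 --n--> s2
  s2 --n--> s2
Final state: s2
Accept states: {s1}
No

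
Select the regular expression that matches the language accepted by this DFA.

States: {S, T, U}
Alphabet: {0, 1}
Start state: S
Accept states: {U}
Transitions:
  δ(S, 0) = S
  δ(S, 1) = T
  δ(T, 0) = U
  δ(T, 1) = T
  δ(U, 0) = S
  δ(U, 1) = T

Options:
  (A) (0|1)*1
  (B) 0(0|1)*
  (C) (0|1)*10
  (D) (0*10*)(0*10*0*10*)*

Check each option against the DFA on short strings; one disagreement eliminates an option:
  (A) (0|1)*1: on '1' the DFA goes S → T and rejects (T ∉ Accept), but the regex matches it → eliminate
  (B) 0(0|1)*: on '0' the DFA goes S → S and rejects (S ∉ Accept), but the regex matches it → eliminate
  (C) (0|1)*10: agrees with the DFA on every string of length ≤ 6
  (D) (0*10*)(0*10*0*10*)*: on '1' the DFA goes S → T and rejects (T ∉ Accept), but the regex matches it → eliminate
Only (C) is consistent with the DFA.
(C) (0|1)*10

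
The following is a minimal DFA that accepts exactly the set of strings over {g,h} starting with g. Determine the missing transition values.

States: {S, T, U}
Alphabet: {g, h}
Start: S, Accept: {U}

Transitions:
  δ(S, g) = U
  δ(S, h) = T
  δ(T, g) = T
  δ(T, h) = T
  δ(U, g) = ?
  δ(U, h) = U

From the language and accept set, identify what each state tracks — S: no input read; T: started with h (dead); U: started with g.
Each missing δ(q, a) is the state matching the new tracked value after reading a.
δ(U, g) = U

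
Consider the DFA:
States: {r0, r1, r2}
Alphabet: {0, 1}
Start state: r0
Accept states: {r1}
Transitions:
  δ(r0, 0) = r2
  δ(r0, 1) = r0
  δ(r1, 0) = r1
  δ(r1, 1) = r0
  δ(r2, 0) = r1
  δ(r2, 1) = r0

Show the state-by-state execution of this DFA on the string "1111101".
read '1': r0 → r0
  read '1': r0 → r0
  read '1': r0 → r0
  read '1': r0 → r0
  read '1': r0 → r0
  read '0': r0 → r2
  read '1': r2 → r0
r0 -> r0 -> r0 -> r0 -> r0 -> r0 -> r2 -> r0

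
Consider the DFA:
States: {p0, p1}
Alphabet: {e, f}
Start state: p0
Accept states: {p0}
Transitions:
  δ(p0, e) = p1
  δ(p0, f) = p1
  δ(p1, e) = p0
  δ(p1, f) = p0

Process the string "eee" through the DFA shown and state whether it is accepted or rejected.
Processing string "eee":
  p0 --e--> p1
  p1 --e--> p0
  p0 --e--> p1
Final state: p1
Accept states: {p0}
No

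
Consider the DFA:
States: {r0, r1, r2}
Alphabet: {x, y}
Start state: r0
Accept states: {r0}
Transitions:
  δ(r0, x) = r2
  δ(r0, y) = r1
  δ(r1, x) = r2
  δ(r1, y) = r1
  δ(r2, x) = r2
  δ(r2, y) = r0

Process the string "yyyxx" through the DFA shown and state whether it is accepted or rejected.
Processing string "yyyxx":
  r0 --y--> r1
  r1 --y--> r1
  r1 --y--> r1
  r1 --x--> r2
  r2 --x--> r2
Final state: r2
Accept states: {r0}
No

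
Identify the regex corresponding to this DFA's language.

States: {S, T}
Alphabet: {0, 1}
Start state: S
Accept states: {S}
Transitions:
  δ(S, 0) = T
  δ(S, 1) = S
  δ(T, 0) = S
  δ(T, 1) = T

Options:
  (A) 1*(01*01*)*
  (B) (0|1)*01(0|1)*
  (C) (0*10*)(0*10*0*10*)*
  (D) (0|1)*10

Check each option against the DFA on short strings; one disagreement eliminates an option:
  (A) 1*(01*01*)*: agrees with the DFA on every string of length ≤ 6
  (B) (0|1)*01(0|1)*: on ε the DFA stays in S and accepts (S ∈ Accept), but the regex does not match it → eliminate
  (C) (0*10*)(0*10*0*10*)*: on ε the DFA stays in S and accepts (S ∈ Accept), but the regex does not match it → eliminate
  (D) (0|1)*10: on ε the DFA stays in S and accepts (S ∈ Accept), but the regex does not match it → eliminate
Only (A) is consistent with the DFA.
(A) 1*(01*01*)*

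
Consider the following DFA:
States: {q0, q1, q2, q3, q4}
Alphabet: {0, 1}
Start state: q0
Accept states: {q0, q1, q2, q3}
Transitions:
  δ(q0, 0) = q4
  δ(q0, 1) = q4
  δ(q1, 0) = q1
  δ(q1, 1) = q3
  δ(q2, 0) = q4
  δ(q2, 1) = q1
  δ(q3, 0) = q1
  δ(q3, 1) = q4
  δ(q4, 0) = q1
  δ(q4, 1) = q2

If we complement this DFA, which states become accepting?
Complement accept states = All states \ Original accept states
= {q0, q1, q2, q3, q4} \ {q0, q1, q2, q3}
{q4}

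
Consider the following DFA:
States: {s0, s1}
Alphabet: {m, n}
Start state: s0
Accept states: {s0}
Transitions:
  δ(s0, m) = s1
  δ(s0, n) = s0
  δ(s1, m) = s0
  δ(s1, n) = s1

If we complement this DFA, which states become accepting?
Complement accept states = All states \ Original accept states
= {s0, s1} \ {s0}
{s1}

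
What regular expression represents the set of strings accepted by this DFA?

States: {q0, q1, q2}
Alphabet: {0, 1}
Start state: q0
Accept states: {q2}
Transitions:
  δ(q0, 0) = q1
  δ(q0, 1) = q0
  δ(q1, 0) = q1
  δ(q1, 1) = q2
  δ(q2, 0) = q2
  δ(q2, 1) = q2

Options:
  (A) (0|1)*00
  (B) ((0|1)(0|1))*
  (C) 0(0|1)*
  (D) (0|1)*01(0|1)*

Check each option against the DFA on short strings; one disagreement eliminates an option:
  (A) (0|1)*00: on '00' the DFA goes q0 → q1 → q1 and rejects (q1 ∉ Accept), but the regex matches it → eliminate
  (B) ((0|1)(0|1))*: on ε the DFA stays in q0 and rejects (q0 ∉ Accept), but the regex matches it → eliminate
  (C) 0(0|1)*: on '0' the DFA goes q0 → q1 and rejects (q1 ∉ Accept), but the regex matches it → eliminate
  (D) (0|1)*01(0|1)*: agrees with the DFA on every string of length ≤ 6
Only (D) is consistent with the DFA.
(D) (0|1)*01(0|1)*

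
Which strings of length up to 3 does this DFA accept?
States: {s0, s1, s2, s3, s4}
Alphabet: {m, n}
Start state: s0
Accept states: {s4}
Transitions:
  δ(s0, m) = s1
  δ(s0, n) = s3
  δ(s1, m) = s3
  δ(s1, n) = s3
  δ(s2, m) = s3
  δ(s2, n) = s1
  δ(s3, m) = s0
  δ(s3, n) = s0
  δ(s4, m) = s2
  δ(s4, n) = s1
None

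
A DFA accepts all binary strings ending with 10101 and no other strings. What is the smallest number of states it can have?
By Myhill–Nerode, count the distinguishable equivalence classes: 6 classes — one per longest suffix of the input that is a prefix of '10101' (lengths 0 through 5); only the length-5 class is accepting.
6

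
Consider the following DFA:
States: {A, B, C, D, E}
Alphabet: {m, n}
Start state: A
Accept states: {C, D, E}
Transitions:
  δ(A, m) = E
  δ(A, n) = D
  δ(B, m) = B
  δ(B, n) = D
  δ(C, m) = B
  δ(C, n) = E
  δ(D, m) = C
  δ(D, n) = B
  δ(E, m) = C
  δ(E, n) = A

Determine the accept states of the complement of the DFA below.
Complement accept states = All states \ Original accept states
= {A, B, C, D, E} \ {C, D, E}
{A, B}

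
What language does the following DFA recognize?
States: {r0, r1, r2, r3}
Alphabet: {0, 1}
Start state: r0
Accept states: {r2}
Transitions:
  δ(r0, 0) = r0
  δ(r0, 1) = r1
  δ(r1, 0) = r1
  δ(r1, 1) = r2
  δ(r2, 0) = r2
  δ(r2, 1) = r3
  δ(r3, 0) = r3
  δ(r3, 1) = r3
Testing a few strings:
  '11' → accept
  '0111' → reject
  '0' → reject
  '00' → reject
State roles: r0=zero 1's; r1=one 1; r2=two 1's; r3=≥ three 1's (dead)
All binary strings containing exactly two 1's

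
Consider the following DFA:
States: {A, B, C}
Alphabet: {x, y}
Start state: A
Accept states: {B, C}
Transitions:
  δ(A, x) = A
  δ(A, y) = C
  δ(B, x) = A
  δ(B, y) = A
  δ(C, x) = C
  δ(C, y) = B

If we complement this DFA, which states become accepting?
Complement accept states = All states \ Original accept states
= {A, B, C} \ {B, C}
{A}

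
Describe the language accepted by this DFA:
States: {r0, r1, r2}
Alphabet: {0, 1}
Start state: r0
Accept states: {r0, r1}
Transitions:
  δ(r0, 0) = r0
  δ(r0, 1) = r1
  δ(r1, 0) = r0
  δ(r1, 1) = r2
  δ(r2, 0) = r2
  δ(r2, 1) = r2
Testing a few strings:
  '1110' → reject
  '10' → accept
  '000' → accept
  '1' → accept
State roles: r0=last symbol not 1 (ok); r1=last symbol 1 (ok); r2=saw 11 (dead)
All binary strings with no two consecutive 1's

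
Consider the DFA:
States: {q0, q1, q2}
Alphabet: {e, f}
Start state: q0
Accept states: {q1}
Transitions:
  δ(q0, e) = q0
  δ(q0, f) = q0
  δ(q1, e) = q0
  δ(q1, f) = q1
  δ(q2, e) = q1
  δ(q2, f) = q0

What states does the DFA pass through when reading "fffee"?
read 'f': q0 → q0
  read 'f': q0 → q0
  read 'f': q0 → q0
  read 'e': q0 → q0
  read 'e': q0 → q0
q0 -> q0 -> q0 -> q0 -> q0 -> q0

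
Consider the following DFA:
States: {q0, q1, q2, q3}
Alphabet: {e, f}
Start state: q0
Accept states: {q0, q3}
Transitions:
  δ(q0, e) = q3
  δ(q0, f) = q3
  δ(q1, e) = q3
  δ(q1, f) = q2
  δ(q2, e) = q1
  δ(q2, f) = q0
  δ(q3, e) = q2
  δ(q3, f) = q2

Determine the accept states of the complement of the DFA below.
Complement accept states = All states \ Original accept states
= {q0, q1, q2, q3} \ {q0, q3}
{q1, q2}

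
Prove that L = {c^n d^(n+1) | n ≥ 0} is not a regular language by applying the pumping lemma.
Assume L is regular with pumping length p. Idea: pumping the c-block breaks the fixed offset of 1.
Choose s = c^p d^(p+1) ∈ L. By the pumping lemma, s = xyz with |xy| ≤ p, |y| > 0, so y = c^k with k ≥ 1. Then xy²z = c^(p+k) d^(p+1). For this to be in L we would need p+1 = (p+k)+1, i.e. k = 0, contradicting k ≥ 1. So xy²z ∉ L.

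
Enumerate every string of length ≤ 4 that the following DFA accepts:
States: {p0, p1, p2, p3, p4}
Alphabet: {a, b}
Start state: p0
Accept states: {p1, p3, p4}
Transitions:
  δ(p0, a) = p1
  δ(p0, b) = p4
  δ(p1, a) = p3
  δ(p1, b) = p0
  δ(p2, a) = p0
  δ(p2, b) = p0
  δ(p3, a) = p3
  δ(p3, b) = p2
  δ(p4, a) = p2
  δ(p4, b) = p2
a, b, aa, aaa, aba, abb, aaaa, abaa, baaa, baab, baba, babb, bbaa, bbab, bbba, bbbb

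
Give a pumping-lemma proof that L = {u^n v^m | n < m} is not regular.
Assume L is regular with pumping length p. Idea: pumping up the u-block makes the u-count reach the v-count.
Choose s = u^p v^(p+1) ∈ L. By the pumping lemma, s = xyz with |xy| ≤ p, |y| > 0, so y = u^k with k ≥ 1. Then xy²z = u^(p+k) v^(p+1). Since p+k ≥ p+1, the number of u's is no longer strictly less than the number of v's, so xy²z ∉ L.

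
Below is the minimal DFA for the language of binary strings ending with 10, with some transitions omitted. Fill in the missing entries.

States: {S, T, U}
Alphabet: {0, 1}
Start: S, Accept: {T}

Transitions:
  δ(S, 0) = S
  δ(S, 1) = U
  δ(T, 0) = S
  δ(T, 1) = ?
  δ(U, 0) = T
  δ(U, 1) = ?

From the language and accept set, identify what each state tracks — S: no suffix match; T: suffix is 10; U: one trailing 1.
Each missing δ(q, a) is the state matching the new tracked value after reading a.
δ(T, 1) = U; δ(U, 1) = U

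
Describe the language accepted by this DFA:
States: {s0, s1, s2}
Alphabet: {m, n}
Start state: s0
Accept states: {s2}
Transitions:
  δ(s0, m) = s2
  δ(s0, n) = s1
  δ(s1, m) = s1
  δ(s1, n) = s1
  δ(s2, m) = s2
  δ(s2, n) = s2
Testing a few strings:
  'm' → accept
  'nn' → reject
  'mn' → accept
  'mmm' → accept
State roles: s0=no input read; s1=started with n (dead); s2=started with m
All strings over {m,n} starting with m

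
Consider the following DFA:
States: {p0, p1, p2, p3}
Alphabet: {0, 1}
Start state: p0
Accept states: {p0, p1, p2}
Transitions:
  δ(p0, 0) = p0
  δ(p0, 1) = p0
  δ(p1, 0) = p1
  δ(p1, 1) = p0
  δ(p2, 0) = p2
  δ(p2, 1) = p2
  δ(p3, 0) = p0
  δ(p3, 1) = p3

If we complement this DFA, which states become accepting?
Complement accept states = All states \ Original accept states
= {p0, p1, p2, p3} \ {p0, p1, p2}
{p3}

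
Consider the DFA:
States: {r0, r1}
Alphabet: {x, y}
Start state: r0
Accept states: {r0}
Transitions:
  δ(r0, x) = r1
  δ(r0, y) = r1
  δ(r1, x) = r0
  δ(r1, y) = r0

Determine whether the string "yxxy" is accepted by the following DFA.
Processing string "yxxy":
  r0 --y--> r1
  r1 --x--> r0
  r0 --x--> r1
  r1 --y--> r0
Final state: r0
Accept states: {r0}
Yes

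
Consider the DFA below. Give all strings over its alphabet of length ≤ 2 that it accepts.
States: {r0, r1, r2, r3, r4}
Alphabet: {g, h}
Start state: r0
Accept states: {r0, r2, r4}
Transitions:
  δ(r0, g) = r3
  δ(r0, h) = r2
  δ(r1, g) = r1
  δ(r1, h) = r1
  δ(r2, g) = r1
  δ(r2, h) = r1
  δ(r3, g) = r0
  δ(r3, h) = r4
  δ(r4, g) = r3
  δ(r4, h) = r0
ε, h, gg, gh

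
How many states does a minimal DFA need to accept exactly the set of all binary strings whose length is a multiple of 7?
By Myhill–Nerode, count the distinguishable equivalence classes: 7 classes — one per residue of the length mod 7; class i is distinguished from class j by any string of length (7 − i) mod 7.
7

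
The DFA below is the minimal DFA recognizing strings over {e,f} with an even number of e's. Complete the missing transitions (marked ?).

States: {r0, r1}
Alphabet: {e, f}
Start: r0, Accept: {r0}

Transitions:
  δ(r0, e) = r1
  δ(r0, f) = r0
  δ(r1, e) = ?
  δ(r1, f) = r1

From the language and accept set, identify what each state tracks — r0: even number of e's so far; r1: odd number of e's so far.
Each missing δ(q, a) is the state matching the new tracked value after reading a.
δ(r1, e) = r0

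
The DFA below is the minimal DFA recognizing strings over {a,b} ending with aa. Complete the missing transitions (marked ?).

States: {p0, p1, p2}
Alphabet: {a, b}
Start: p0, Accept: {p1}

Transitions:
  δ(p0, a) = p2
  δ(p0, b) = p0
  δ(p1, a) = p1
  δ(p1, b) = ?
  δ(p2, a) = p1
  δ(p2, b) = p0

From the language and accept set, identify what each state tracks — p0: last symbol not a; p1: two trailing a's; p2: one trailing a.
Each missing δ(q, a) is the state matching the new tracked value after reading a.
δ(p1, b) = p0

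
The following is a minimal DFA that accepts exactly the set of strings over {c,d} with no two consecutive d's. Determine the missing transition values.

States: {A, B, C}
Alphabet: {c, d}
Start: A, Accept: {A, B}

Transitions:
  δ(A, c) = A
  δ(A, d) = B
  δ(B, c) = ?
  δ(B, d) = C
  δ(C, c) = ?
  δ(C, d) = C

From the language and accept set, identify what each state tracks — A: last symbol not d (ok); B: last symbol d (ok); C: saw dd (dead).
Each missing δ(q, a) is the state matching the new tracked value after reading a.
δ(B, c) = A; δ(C, c) = C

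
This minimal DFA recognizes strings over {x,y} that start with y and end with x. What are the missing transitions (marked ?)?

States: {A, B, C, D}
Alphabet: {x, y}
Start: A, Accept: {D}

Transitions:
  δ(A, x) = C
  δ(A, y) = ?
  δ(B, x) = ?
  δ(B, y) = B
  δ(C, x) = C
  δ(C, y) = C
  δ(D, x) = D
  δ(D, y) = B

From the language and accept set, identify what each state tracks — A: no input read; B: started with y, last symbol y; C: started with x (dead); D: started with y, last symbol x.
Each missing δ(q, a) is the state matching the new tracked value after reading a.
δ(A, y) = B; δ(B, x) = D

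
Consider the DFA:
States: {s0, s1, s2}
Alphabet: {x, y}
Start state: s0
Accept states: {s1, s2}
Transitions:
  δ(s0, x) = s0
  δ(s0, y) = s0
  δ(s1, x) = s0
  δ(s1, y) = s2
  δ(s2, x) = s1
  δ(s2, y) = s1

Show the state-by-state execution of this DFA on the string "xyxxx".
read 'x': s0 → s0
  read 'y': s0 → s0
  read 'x': s0 → s0
  read 'x': s0 → s0
  read 'x': s0 → s0
s0 -> s0 -> s0 -> s0 -> s0 -> s0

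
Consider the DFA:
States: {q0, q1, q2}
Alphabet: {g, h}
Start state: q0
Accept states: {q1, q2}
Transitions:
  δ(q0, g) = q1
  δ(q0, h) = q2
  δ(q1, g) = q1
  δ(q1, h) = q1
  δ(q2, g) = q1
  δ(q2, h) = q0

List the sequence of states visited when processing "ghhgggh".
read 'g': q0 → q1
  read 'h': q1 → q1
  read 'h': q1 → q1
  read 'g': q1 → q1
  read 'g': q1 → q1
  read 'g': q1 → q1
  read 'h': q1 → q1
q0 -> q1 -> q1 -> q1 -> q1 -> q1 -> q1 -> q1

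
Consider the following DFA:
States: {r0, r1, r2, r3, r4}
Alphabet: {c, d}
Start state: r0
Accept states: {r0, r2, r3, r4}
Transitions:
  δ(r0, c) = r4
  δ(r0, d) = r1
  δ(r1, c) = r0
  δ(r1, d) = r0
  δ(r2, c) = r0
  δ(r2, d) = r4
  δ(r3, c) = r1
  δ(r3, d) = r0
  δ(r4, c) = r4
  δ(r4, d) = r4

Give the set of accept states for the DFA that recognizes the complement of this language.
Complement accept states = All states \ Original accept states
= {r0, r1, r2, r3, r4} \ {r0, r2, r3, r4}
{r1}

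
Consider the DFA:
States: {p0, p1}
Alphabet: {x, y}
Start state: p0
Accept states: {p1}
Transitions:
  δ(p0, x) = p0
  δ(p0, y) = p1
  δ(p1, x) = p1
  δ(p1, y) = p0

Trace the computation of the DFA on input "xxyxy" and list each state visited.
read 'x': p0 → p0
  read 'x': p0 → p0
  read 'y': p0 → p1
  read 'x': p1 → p1
  read 'y': p1 → p0
p0 -> p0 -> p0 -> p1 -> p1 -> p0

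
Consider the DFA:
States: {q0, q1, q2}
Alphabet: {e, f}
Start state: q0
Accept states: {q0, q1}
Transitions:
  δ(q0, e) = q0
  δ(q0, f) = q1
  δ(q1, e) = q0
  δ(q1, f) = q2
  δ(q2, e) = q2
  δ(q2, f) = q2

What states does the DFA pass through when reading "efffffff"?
read 'e': q0 → q0
  read 'f': q0 → q1
  read 'f': q1 → q2
  read 'f': q2 → q2
  read 'f': q2 → q2
  read 'f': q2 → q2
  read 'f': q2 → q2
  read 'f': q2 → q2
q0 -> q0 -> q1 -> q2 -> q2 -> q2 -> q2 -> q2 -> q2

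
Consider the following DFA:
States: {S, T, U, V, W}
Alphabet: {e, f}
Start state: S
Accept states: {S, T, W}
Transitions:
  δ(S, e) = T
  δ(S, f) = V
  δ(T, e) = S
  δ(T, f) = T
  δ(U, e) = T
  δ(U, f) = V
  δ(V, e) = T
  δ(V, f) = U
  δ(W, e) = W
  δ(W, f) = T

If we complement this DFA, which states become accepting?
Complement accept states = All states \ Original accept states
= {S, T, U, V, W} \ {S, T, W}
{U, V}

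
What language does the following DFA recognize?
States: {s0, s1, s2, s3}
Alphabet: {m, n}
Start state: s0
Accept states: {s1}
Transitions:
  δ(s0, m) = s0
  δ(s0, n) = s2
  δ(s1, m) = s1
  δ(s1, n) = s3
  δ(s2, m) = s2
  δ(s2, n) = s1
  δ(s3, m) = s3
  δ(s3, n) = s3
Testing a few strings:
  'nm' → reject
  'nmm' → reject
  'nmn' → accept
  'mnmn' → accept
State roles: s0=zero n's; s1=two n's; s2=one n; s3=≥ three n's (dead)
All strings over {m,n} containing exactly two n's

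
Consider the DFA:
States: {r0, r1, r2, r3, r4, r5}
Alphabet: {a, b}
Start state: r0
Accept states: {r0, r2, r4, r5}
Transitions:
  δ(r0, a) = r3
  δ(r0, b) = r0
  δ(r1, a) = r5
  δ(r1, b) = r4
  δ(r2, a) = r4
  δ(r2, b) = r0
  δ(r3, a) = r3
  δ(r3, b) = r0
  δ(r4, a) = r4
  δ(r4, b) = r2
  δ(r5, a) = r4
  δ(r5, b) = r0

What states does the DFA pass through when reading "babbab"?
read 'b': r0 → r0
  read 'a': r0 → r3
  read 'b': r3 → r0
  read 'b': r0 → r0
  read 'a': r0 → r3
  read 'b': r3 → r0
r0 -> r0 -> r3 -> r0 -> r0 -> r3 -> r0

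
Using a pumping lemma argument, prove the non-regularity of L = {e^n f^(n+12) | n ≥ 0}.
Assume L is regular with pumping length p. Idea: pumping the e-block breaks the fixed offset of 12.
Choose s = e^p f^(p+12) ∈ L. By the pumping lemma, s = xyz with |xy| ≤ p, |y| > 0, so y = e^k with k ≥ 1. Then xy²z = e^(p+k) f^(p+12). For this to be in L we would need p+12 = (p+k)+12, i.e. k = 0, contradicting k ≥ 1. So xy²z ∉ L.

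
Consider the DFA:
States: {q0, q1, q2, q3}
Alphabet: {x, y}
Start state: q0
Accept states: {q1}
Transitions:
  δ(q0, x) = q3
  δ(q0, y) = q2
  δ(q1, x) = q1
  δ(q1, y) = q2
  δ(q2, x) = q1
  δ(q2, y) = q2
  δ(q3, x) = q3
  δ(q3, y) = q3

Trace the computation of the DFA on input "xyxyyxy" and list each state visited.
read 'x': q0 → q3
  read 'y': q3 → q3
  read 'x': q3 → q3
  read 'y': q3 → q3
  read 'y': q3 → q3
  read 'x': q3 → q3
  read 'y': q3 → q3
q0 -> q3 -> q3 -> q3 -> q3 -> q3 -> q3 -> q3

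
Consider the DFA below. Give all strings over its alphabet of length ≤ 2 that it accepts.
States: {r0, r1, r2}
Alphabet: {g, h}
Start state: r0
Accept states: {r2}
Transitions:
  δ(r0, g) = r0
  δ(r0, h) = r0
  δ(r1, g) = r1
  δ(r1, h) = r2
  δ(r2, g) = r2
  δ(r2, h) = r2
None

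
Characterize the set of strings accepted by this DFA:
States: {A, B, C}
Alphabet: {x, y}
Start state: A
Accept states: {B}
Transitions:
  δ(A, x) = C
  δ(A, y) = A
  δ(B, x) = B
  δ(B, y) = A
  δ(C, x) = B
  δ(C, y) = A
Testing a few strings:
  'xyyx' → reject
  'x' → reject
  'yy' → reject
  'yxy' → reject
State roles: A=last symbol not x; B=two trailing x's; C=one trailing x
All strings over {x,y} ending with xx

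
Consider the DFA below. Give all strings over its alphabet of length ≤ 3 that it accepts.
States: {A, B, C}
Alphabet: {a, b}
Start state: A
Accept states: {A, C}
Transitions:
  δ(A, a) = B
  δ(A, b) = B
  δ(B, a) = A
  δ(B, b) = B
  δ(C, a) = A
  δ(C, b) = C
ε, aa, ba, aba, bba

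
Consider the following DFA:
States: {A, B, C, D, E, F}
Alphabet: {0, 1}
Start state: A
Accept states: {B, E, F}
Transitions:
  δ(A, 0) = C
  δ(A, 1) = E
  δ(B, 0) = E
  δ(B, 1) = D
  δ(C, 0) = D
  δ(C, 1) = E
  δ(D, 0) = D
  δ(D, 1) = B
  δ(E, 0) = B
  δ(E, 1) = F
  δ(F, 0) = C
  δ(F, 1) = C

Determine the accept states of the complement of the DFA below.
Complement accept states = All states \ Original accept states
= {A, B, C, D, E, F} \ {B, E, F}
{A, C, D}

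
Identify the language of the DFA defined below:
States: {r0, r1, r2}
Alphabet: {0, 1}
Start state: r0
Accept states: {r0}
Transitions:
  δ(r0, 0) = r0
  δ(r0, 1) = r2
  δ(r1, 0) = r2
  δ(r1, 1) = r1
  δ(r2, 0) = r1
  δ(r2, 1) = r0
Testing a few strings:
  '0' → accept
  '1' → reject
  '10' → reject
  '0101' → reject
State roles: r0=value ≡ 0 (mod 3); r1=value ≡ 2 (mod 3); r2=value ≡ 1 (mod 3)
All binary strings representing a multiple of 3 (read in base 2; leading zeros allowed and ε counts as 0)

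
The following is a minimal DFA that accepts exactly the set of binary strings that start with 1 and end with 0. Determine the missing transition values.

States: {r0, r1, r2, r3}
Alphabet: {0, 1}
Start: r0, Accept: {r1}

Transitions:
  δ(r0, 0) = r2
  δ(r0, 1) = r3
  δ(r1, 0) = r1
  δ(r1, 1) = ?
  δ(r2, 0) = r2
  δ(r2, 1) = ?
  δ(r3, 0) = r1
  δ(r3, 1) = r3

From the language and accept set, identify what each state tracks — r0: no input read; r1: started with 1, last symbol 0; r2: started with 0 (dead); r3: started with 1, last symbol 1.
Each missing δ(q, a) is the state matching the new tracked value after reading a.
δ(r1, 1) = r3; δ(r2, 1) = r2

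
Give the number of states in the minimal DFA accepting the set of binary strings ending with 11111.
By Myhill–Nerode, count the distinguishable equivalence classes: 6 classes — one per longest suffix of the input that is a prefix of '11111' (lengths 0 through 5); only the length-5 class is accepting.
6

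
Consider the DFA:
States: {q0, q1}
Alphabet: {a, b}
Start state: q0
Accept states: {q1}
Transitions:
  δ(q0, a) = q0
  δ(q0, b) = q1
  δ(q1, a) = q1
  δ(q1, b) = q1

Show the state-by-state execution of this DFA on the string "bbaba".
read 'b': q0 → q1
  read 'b': q1 → q1
  read 'a': q1 → q1
  read 'b': q1 → q1
  read 'a': q1 → q1
q0 -> q1 -> q1 -> q1 -> q1 -> q1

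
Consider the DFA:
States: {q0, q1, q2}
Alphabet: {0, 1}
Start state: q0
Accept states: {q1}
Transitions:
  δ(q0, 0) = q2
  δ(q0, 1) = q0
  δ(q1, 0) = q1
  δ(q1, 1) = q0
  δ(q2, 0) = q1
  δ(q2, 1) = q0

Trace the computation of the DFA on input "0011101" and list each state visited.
read '0': q0 → q2
  read '0': q2 → q1
  read '1': q1 → q0
  read '1': q0 → q0
  read '1': q0 → q0
  read '0': q0 → q2
  read '1': q2 → q0
q0 -> q2 -> q1 -> q0 -> q0 -> q0 -> q2 -> q0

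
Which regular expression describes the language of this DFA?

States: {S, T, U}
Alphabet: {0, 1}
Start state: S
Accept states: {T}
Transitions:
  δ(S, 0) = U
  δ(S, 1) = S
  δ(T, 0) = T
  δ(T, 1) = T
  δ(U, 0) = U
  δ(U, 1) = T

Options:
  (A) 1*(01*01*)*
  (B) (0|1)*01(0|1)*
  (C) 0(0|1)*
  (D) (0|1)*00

Check each option against the DFA on short strings; one disagreement eliminates an option:
  (A) 1*(01*01*)*: on ε the DFA stays in S and rejects (S ∉ Accept), but the regex matches it → eliminate
  (B) (0|1)*01(0|1)*: agrees with the DFA on every string of length ≤ 6
  (C) 0(0|1)*: on '0' the DFA goes S → U and rejects (U ∉ Accept), but the regex matches it → eliminate
  (D) (0|1)*00: on '00' the DFA goes S → U → U and rejects (U ∉ Accept), but the regex matches it → eliminate
Only (B) is consistent with the DFA.
(B) (0|1)*01(0|1)*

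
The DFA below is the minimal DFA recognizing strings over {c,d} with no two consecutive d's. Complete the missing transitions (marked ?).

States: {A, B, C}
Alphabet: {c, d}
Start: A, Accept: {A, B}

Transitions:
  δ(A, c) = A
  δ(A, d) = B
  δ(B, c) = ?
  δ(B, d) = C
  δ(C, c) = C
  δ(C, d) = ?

From the language and accept set, identify what each state tracks — A: last symbol not d (ok); B: last symbol d (ok); C: saw dd (dead).
Each missing δ(q, a) is the state matching the new tracked value after reading a.
δ(B, c) = A; δ(C, d) = C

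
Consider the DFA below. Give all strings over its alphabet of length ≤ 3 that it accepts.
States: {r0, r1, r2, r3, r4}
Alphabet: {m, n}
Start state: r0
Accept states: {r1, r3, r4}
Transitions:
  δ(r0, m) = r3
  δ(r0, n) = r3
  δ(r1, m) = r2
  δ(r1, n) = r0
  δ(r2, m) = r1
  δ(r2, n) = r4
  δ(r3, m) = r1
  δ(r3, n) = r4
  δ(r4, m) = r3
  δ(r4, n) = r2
m, n, mm, mn, nm, nn, mnm, nnm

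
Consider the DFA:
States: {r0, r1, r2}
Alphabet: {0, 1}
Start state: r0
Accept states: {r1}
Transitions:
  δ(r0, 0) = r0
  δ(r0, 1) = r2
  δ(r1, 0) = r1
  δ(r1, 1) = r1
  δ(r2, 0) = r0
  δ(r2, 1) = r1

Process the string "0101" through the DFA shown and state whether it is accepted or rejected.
Processing string "0101":
  r0 --0--> r0
  r0 --1--> r2
  r2 --0--> r0
  r0 --1--> r2
Final state: r2
Accept states: {r1}
No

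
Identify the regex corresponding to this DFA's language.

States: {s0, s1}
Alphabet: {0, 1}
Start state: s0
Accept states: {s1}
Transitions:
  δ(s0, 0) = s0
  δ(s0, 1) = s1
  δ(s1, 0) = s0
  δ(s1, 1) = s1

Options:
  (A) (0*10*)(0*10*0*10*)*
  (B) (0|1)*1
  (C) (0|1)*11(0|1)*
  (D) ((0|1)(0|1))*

Check each option against the DFA on short strings; one disagreement eliminates an option:
  (A) (0*10*)(0*10*0*10*)*: on '10' the DFA goes s0 → s1 → s0 and rejects (s0 ∉ Accept), but the regex matches it → eliminate
  (B) (0|1)*1: agrees with the DFA on every string of length ≤ 6
  (C) (0|1)*11(0|1)*: on '1' the DFA goes s0 → s1 and accepts (s1 ∈ Accept), but the regex does not match it → eliminate
  (D) ((0|1)(0|1))*: on ε the DFA stays in s0 and rejects (s0 ∉ Accept), but the regex matches it → eliminate
Only (B) is consistent with the DFA.
(B) (0|1)*1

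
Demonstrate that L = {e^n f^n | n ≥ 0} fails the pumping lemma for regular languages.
Assume L is regular with pumping length p. Idea: pumping the e-block changes the count balance.
Choose s = e^p f^p (length 2p ≥ p). By the pumping lemma, s = xyz with |xy| ≤ p, |y| > 0. So y = e^k for some k > 0 (since xy is entirely within the e's). Pumping gives xy²z = e^(p+k) f^p, which is not in L since p+k ≠ p.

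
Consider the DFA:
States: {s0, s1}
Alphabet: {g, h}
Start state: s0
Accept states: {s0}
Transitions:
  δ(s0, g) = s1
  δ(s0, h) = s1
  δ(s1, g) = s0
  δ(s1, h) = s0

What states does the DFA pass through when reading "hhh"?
read 'h': s0 → s1
  read 'h': s1 → s0
  read 'h': s0 → s1
s0 -> s1 -> s0 -> s1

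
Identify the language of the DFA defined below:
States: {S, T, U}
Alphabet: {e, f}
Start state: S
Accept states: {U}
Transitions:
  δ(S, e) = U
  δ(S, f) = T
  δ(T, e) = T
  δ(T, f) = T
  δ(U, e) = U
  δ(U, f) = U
Testing a few strings:
  'ee' → accept
  'f' → reject
  'ef' → accept
  'fe' → reject
State roles: S=no input read; T=started with f (dead); U=started with e
All strings over {e,f} starting with e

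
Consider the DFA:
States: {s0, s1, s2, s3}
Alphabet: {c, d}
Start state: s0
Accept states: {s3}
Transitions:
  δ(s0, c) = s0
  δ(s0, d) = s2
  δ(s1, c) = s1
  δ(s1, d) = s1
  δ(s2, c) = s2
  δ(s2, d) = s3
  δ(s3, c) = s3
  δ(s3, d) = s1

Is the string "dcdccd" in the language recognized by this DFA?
Processing string "dcdccd":
  s0 --d--> s2
  s2 --c--> s2
  s2 --d--> s3
  s3 --c--> s3
  s3 --c--> s3
  s3 --d--> s1
Final state: s1
Accept states: {s3}
No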